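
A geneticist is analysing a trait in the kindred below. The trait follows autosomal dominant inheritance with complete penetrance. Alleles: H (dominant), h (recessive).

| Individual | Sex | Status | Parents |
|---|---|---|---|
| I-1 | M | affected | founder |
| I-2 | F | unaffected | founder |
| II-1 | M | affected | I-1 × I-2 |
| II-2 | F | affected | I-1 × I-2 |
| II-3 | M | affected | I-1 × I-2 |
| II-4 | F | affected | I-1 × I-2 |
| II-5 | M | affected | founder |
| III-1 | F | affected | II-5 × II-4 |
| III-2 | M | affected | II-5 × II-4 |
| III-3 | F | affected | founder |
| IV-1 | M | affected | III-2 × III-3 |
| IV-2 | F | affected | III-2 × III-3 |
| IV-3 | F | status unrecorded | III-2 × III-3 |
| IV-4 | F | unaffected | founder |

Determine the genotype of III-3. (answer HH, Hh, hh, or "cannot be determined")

cannot be determined

III-3's phenotype allows HH or Hh, and no parent or child forces a single allele at both positions; consistent genotype assignments exist with III-3 as HH or Hh.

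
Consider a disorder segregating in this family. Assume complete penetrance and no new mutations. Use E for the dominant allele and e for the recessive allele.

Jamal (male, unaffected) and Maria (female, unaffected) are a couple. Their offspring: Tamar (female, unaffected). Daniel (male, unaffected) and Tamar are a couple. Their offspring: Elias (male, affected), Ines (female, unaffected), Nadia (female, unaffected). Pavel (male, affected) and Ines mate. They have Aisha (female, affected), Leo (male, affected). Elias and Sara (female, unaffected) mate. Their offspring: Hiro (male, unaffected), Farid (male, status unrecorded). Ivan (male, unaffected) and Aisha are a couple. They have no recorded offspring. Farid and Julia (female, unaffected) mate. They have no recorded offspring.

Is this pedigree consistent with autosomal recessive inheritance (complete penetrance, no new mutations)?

A consistent assignment under autosomal recessive exists: Jamal EE, Maria Ee, Tamar Ee, Daniel Ee, Elias ee, Ines Ee, Nadia EE, Pavel ee, Sara EE, Aisha ee, Leo ee, Ivan EE, Hiro Ee, Farid Ee, Julia EE.
In this assignment every recorded phenotype matches its genotype and every non-founder's genotype is obtainable from its parents' genotypes, so the pedigree is consistent.

Yes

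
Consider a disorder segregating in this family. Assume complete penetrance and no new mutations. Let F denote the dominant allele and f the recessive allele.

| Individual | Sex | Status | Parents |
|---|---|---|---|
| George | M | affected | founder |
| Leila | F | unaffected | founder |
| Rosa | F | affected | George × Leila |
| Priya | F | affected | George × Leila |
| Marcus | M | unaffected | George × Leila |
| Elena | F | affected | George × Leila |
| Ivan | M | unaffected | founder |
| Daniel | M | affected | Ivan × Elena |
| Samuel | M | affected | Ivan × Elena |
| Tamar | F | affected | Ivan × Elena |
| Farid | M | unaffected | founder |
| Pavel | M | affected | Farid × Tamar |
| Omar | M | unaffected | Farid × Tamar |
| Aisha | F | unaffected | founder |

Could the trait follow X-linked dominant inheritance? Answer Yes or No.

A consistent assignment under X-linked dominant exists: George X^F Y, Leila X^f X^f, Rosa X^F X^f, Priya X^F X^f, Marcus X^f Y, Elena X^F X^f, Ivan X^f Y, Daniel X^F Y, Samuel X^F Y, Tamar X^F X^f, Farid X^f Y, Pavel X^F Y, Omar X^f Y, Aisha X^f X^f.
In this assignment every recorded phenotype matches its genotype and every non-founder's genotype is obtainable from its parents' genotypes, so the pedigree is consistent.

Yes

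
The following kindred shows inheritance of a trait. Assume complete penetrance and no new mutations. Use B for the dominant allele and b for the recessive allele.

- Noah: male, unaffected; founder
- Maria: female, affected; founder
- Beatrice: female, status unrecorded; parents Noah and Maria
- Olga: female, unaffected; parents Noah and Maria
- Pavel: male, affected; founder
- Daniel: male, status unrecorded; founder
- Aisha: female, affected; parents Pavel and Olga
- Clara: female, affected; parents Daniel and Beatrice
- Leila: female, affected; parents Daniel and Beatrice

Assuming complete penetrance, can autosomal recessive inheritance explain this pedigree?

A consistent assignment under autosomal recessive exists: Noah BB, Maria bb, Beatrice Bb, Olga Bb, Pavel bb, Daniel Bb, Aisha bb, Clara bb, Leila bb.
In this assignment every recorded phenotype matches its genotype and every non-founder's genotype is obtainable from its parents' genotypes, so the pedigree is consistent.

Yes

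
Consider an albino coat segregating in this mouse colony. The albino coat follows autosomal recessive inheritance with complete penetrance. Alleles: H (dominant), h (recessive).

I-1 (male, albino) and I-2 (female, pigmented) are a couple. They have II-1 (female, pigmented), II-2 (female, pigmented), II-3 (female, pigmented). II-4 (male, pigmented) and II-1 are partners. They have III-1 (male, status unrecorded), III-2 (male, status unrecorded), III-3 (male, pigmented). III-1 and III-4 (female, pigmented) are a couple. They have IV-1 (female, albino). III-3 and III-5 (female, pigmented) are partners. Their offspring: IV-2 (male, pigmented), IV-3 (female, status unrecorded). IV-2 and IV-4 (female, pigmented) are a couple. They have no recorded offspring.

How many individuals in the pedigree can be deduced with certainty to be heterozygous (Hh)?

Obligate heterozygotes: II-1 is pigmented so carries H and received h from I-1 (hh), so II-1 is Hh; II-2 is pigmented so carries H and received h from I-1 (hh), so II-2 is Hh; II-3 is pigmented so carries H and received h from I-1 (hh), so II-3 is Hh; III-4 is pigmented so carries H and passed h to IV-1 (hh), so III-4 is Hh.
Every other individual is either homozygous by phenotype or has at least one consistent homozygous assignment, so the count is 4.

4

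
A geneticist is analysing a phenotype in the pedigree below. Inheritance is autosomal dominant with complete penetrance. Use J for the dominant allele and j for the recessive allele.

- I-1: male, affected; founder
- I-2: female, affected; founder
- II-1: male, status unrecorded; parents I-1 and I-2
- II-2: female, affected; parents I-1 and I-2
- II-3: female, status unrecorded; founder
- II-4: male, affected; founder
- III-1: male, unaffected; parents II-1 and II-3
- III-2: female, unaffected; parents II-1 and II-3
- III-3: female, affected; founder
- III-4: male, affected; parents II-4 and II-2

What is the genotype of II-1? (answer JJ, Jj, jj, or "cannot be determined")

II-1's phenotype is unrecorded, and no parent or child forces a single allele at both positions; consistent genotype assignments exist with II-1 as Jj or jj.

cannot be determined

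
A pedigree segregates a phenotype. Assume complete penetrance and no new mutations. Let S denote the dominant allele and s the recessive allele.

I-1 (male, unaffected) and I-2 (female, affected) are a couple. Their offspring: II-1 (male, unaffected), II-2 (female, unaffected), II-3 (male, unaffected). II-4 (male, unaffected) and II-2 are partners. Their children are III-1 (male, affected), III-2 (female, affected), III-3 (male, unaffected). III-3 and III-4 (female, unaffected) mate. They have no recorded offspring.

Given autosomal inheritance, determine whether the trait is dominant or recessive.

recessive

II-4 and II-2 are both unaffected yet have an affected child III-1. Under dominance, an affected child requires at least one affected parent, so the trait cannot be dominant.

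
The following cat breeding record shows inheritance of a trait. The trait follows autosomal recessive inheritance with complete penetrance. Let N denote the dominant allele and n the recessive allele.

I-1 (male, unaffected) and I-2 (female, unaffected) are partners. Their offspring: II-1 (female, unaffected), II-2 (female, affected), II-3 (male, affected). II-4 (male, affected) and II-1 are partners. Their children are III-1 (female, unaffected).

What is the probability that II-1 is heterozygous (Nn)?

1/2

I-1 is unaffected so carries N and passed n to II-2 (nn), so I-1 is Nn.
I-2 is unaffected so carries N and passed n to II-2 (nn), so I-2 is Nn.
Their cross gives offspring ratios 1/4 NN : 1/2 Nn : 1/4 nn. Conditioning on II-1 being unaffected, P(Nn) = 1/2 / 3/4 = 2/3 before taking II-1's own offspring into account.
II-4 is affected, so II-4 is nn.
Now use II-1's offspring. Probability of each recorded status — unaffected daughter III-1: 1/2 if II-1 is Nn, 1 if NN.
Bayes: P(Nn) = 2/3·1/2 / (2/3·1/2 + 1/3·1) = 1/2.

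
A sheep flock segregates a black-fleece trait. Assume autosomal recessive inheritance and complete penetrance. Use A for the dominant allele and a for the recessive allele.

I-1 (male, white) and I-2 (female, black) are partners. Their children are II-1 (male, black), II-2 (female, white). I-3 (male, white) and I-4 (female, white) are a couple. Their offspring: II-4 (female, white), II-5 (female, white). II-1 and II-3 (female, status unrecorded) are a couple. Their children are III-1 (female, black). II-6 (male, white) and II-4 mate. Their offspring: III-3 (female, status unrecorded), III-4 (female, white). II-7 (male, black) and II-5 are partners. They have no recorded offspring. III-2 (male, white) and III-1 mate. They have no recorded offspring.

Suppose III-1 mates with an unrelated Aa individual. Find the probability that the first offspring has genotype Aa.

1/2

III-1 is black, so III-1 is aa.
The cross gives 1/2 Aa : 1/2 aa, so P(offspring has genotype Aa) = 1/2.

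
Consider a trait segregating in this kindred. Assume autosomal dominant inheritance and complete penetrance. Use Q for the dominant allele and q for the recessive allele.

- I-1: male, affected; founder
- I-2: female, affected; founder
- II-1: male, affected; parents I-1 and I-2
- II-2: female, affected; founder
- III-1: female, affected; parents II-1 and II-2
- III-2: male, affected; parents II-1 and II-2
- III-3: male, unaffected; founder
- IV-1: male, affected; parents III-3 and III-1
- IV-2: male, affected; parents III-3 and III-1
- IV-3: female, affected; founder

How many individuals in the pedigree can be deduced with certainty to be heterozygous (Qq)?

2

Obligate heterozygotes: IV-1 is affected so carries Q and received q from III-3 (qq), so IV-1 is Qq; IV-2 is affected so carries Q and received q from III-3 (qq), so IV-2 is Qq.
Every other individual is either homozygous by phenotype or has at least one consistent homozygous assignment, so the count is 2.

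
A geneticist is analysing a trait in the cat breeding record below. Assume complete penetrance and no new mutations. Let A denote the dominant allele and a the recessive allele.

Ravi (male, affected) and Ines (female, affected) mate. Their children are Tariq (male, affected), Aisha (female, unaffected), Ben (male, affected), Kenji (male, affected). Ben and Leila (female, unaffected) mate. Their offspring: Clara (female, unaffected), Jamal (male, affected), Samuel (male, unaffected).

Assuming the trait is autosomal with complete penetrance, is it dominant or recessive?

Ravi and Ines are both affected yet have an unaffected child Aisha. Under a recessive model two affected parents are homozygous and every child would be affected, so the trait cannot be recessive.

dominant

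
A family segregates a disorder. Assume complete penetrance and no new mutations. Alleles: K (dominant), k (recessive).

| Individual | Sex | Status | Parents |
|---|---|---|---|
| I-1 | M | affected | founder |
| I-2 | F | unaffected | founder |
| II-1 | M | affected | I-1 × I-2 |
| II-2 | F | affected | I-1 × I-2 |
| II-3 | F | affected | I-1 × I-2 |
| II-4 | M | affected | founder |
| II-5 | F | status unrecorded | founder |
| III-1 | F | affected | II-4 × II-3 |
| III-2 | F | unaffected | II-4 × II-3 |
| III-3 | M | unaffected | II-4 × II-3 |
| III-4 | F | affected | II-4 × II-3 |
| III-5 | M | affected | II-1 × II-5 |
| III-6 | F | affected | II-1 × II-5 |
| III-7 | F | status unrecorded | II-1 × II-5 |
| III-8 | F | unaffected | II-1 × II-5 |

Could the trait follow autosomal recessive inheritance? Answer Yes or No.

No

Under autosomal recessive, III-2 (unaffected, female) cannot arise from II-4 (affected) × II-3 (affected).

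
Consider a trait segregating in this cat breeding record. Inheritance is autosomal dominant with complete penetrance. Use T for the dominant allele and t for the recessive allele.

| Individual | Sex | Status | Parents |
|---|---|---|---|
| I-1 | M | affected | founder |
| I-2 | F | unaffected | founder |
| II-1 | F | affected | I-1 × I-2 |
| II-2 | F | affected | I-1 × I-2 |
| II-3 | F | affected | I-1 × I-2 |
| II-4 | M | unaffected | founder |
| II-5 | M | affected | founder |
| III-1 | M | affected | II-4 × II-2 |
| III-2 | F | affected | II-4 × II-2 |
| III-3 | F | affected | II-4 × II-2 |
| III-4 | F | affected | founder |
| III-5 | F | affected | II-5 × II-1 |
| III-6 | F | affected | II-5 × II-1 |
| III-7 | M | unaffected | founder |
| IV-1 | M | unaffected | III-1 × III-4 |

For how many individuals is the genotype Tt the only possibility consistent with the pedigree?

7

Obligate heterozygotes: II-1 is affected so carries T and received t from I-2 (tt), so II-1 is Tt; II-2 is affected so carries T and received t from I-2 (tt), so II-2 is Tt; II-3 is affected so carries T and received t from I-2 (tt), so II-3 is Tt; III-1 is affected so carries T and received t from II-4 (tt), so III-1 is Tt; III-2 is affected so carries T and received t from II-4 (tt), so III-2 is Tt; III-3 is affected so carries T and received t from II-4 (tt), so III-3 is Tt; III-4 is affected so carries T and passed t to IV-1 (tt), so III-4 is Tt.
Every other individual is either homozygous by phenotype or has at least one consistent homozygous assignment, so the count is 7.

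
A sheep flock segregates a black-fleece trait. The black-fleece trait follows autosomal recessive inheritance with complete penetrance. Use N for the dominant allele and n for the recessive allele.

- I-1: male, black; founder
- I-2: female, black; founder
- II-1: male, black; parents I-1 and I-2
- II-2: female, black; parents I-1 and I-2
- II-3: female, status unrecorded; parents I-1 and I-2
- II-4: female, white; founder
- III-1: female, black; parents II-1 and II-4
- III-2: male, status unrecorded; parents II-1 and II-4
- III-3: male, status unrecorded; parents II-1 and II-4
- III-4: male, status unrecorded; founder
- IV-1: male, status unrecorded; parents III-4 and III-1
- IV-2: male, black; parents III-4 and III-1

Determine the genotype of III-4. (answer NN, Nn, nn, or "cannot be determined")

III-4's phenotype is unrecorded, and no parent or child forces a single allele at both positions; consistent genotype assignments exist with III-4 as Nn or nn.

cannot be determined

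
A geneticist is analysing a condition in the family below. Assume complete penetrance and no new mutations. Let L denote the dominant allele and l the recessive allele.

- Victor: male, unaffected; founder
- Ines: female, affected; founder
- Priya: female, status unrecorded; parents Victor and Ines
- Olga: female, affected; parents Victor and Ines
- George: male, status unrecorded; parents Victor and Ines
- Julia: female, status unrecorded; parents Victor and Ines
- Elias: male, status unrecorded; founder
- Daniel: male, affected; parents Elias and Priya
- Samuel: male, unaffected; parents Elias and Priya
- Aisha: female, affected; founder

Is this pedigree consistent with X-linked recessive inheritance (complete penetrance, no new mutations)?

No

Under X-linked recessive, Olga (affected, female) cannot arise from Victor (unaffected) × Ines (affected).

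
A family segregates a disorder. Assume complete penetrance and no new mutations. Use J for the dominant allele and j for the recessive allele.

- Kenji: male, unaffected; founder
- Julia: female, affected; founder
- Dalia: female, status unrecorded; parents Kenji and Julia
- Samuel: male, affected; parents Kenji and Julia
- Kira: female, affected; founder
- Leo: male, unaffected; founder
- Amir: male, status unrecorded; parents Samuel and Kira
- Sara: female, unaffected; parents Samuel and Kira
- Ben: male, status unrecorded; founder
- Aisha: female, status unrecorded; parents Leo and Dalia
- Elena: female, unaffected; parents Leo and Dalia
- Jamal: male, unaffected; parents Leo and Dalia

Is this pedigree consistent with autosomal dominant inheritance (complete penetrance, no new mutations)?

Yes

A consistent assignment under autosomal dominant exists: Kenji jj, Julia JJ, Dalia Jj, Samuel Jj, Kira Jj, Leo jj, Amir JJ, Sara jj, Ben JJ, Aisha Jj, Elena jj, Jamal jj.
In this assignment every recorded phenotype matches its genotype and every non-founder's genotype is obtainable from its parents' genotypes, so the pedigree is consistent.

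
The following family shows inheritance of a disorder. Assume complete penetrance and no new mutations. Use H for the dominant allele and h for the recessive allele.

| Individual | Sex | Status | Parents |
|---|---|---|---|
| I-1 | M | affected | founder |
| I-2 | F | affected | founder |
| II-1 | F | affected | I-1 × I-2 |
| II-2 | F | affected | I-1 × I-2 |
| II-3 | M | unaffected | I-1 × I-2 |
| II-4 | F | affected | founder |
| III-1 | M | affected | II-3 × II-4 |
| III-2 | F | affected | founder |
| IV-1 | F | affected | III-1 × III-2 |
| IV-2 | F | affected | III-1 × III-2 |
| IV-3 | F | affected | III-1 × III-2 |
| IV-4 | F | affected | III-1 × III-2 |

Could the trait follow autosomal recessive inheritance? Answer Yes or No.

Under autosomal recessive, II-3 (unaffected, male) cannot arise from I-1 (affected) × I-2 (affected).

No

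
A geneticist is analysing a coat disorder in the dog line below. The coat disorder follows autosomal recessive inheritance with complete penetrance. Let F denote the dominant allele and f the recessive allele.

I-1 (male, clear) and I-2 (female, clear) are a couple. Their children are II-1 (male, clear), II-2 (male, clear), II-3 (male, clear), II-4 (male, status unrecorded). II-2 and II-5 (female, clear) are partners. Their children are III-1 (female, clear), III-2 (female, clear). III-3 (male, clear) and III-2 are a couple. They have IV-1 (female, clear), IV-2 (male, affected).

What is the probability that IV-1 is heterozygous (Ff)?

III-3 is clear so carries F and passed f to IV-2 (ff), so III-3 is Ff.
III-2 is clear so carries F and passed f to IV-2 (ff), so III-2 is Ff.
Their cross gives offspring ratios 1/4 FF : 1/2 Ff : 1/4 ff. Conditioning on IV-1 being clear, P(Ff) = 1/2 / 3/4 = 2/3.

2/3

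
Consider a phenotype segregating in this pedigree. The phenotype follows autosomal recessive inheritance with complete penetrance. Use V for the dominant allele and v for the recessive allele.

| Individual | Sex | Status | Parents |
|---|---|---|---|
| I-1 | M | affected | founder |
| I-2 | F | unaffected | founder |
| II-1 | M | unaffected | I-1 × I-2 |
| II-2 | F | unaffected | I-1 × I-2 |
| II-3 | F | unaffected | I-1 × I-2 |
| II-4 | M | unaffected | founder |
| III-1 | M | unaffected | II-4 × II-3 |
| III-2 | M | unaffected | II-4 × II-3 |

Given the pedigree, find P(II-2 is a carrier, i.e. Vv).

1

II-2 is unaffected so carries V and received v from I-1 (vv), so II-2 is Vv, giving P(Vv) = 1.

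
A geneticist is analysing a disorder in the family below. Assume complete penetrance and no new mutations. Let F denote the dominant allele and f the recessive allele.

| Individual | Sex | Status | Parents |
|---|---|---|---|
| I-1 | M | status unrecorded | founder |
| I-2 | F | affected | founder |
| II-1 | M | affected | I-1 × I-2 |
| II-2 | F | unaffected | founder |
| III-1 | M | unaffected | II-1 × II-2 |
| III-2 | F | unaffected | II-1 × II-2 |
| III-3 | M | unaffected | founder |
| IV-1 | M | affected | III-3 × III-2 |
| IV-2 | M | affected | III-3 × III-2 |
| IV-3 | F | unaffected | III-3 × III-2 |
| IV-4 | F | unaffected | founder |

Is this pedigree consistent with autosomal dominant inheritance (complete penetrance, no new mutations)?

No

Under autosomal dominant, IV-1 (affected, male) cannot arise from III-3 (unaffected) × III-2 (unaffected).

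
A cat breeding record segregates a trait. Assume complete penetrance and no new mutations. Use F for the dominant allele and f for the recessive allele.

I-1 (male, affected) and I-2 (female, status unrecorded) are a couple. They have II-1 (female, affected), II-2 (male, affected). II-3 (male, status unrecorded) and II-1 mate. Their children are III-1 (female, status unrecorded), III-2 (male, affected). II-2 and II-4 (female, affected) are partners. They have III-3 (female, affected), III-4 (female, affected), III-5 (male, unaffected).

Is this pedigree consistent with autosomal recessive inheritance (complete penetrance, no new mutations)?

Under autosomal recessive, III-5 (unaffected, male) cannot arise from II-2 (affected) × II-4 (affected).

No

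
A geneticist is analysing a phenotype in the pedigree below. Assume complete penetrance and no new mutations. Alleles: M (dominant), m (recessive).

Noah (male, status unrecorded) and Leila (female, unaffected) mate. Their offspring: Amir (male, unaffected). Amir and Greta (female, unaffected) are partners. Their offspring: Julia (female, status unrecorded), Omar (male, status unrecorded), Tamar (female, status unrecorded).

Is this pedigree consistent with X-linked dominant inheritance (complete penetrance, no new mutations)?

A consistent assignment under X-linked dominant exists: Noah X^M Y, Leila X^m X^m, Amir X^m Y, Greta X^m X^m, Julia X^m X^m, Omar X^m Y, Tamar X^m X^m.
In this assignment every recorded phenotype matches its genotype and every non-founder's genotype is obtainable from its parents' genotypes, so the pedigree is consistent.

Yes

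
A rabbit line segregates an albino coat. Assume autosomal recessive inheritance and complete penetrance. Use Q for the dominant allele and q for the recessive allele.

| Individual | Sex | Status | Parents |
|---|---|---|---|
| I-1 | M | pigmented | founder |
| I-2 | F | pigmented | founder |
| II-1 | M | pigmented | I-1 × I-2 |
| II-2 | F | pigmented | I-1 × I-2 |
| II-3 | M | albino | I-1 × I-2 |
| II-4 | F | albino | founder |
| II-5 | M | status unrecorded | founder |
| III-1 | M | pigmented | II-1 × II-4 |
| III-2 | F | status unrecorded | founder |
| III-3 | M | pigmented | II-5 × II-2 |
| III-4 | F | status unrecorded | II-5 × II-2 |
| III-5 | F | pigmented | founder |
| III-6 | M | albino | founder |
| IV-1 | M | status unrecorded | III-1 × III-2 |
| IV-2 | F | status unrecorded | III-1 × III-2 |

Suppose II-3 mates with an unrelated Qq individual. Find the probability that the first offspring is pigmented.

1/2

II-3 is albino, so II-3 is qq.
The cross gives 1/2 Qq : 1/2 qq, so P(offspring is pigmented) = 1/2.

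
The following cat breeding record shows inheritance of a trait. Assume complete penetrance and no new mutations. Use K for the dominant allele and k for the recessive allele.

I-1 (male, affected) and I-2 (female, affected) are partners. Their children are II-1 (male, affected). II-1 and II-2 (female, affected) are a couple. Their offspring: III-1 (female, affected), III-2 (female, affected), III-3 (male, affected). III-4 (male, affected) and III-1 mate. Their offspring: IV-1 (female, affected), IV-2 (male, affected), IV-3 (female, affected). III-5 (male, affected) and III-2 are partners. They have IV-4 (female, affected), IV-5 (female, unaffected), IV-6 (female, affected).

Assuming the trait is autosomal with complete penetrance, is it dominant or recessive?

III-5 and III-2 are both affected yet have an unaffected child IV-5. Under a recessive model two affected parents are homozygous and every child would be affected, so the trait cannot be recessive.

dominant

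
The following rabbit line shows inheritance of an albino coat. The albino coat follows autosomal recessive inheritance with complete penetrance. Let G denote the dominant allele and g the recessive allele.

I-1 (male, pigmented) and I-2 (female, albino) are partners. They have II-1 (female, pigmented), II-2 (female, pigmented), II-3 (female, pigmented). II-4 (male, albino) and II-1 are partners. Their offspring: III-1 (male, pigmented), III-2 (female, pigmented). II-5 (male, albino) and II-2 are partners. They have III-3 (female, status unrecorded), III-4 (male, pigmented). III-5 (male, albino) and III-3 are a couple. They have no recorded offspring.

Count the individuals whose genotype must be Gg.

Obligate heterozygotes: II-1 is pigmented so carries G and received g from I-2 (gg), so II-1 is Gg; II-2 is pigmented so carries G and received g from I-2 (gg), so II-2 is Gg; II-3 is pigmented so carries G and received g from I-2 (gg), so II-3 is Gg; III-1 is pigmented so carries G and received g from II-4 (gg), so III-1 is Gg; III-2 is pigmented so carries G and received g from II-4 (gg), so III-2 is Gg; III-4 is pigmented so carries G and received g from II-5 (gg), so III-4 is Gg.
Every other individual is either homozygous by phenotype or has at least one consistent homozygous assignment, so the count is 6.

6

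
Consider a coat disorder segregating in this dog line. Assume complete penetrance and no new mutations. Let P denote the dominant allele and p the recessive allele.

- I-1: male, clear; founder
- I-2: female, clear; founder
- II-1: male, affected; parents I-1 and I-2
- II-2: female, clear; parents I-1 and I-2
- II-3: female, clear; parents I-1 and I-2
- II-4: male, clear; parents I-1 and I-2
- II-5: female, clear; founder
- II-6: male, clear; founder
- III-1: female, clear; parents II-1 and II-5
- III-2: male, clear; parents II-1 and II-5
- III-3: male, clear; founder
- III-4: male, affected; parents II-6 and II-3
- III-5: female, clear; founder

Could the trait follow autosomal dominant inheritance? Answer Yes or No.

No

Under autosomal dominant, II-1 (affected, male) cannot arise from I-1 (clear) × I-2 (clear).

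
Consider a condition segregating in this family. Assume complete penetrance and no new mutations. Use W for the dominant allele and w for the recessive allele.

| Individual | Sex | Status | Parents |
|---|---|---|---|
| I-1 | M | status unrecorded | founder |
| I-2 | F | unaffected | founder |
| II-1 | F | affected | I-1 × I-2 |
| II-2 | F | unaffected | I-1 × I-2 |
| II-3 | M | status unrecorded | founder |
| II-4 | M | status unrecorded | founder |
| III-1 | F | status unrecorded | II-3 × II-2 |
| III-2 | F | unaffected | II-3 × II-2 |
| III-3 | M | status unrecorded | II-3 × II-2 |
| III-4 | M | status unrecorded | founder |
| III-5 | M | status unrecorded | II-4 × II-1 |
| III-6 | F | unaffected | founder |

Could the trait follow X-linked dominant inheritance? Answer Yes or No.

No assignment of genotypes under X-linked dominant satisfies every parent–offspring relationship, so the pedigree is inconsistent.

No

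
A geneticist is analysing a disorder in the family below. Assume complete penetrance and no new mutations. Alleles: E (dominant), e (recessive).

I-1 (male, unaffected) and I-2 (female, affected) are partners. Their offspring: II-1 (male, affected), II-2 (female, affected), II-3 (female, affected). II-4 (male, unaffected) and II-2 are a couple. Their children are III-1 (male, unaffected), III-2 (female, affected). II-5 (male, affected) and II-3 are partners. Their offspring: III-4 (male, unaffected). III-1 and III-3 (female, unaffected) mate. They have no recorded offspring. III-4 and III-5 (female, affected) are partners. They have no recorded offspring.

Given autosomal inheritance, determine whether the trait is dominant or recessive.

dominant

II-5 and II-3 are both affected yet have an unaffected child III-4. Under a recessive model two affected parents are homozygous and every child would be affected, so the trait cannot be recessive.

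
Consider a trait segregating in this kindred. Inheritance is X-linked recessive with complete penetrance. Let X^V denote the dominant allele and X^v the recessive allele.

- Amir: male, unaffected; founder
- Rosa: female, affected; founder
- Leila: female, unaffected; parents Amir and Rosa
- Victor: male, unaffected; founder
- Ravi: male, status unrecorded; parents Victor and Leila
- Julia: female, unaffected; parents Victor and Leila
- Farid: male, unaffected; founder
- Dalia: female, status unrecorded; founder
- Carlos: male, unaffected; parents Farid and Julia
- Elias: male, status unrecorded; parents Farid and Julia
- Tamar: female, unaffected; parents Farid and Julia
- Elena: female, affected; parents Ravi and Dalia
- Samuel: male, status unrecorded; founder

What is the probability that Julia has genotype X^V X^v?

Victor is unaffected, so Victor is X^V Y.
Leila is unaffected so carries V and received v from Rosa (X^v X^v), so Leila is X^V X^v.
Their cross gives offspring ratios 1/2 X^V X^V : 1/2 X^V X^v. Conditioning on Julia being unaffected, P(X^V X^v) = 1/2 / 1 = 1/2 before taking Julia's own offspring into account.
Farid is unaffected, so Farid is X^V Y.
Now use Julia's offspring. Probability of each recorded status — unaffected son Carlos: 1/2 if Julia is X^V X^v, 1 if X^V X^V. (Elias, Tamar: equally likely either way, so uninformative.)
Bayes: P(X^V X^v) = 1/2·1/2 / (1/2·1/2 + 1/2·1) = 1/3.

1/3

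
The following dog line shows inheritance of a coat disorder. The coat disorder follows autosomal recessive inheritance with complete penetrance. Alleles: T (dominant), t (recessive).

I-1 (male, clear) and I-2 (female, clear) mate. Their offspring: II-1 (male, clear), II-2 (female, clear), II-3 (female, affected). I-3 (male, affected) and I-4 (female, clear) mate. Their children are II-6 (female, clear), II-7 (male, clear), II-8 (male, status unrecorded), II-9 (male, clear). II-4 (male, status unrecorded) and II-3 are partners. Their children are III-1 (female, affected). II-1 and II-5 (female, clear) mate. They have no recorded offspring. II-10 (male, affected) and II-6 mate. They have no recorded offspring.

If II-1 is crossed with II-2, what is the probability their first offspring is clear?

8/9

I-1 is clear so carries T and passed t to II-3 (tt), so I-1 is Tt.
I-2 is clear so carries T and passed t to II-3 (tt), so I-2 is Tt.
II-1 is a clear offspring of I-1 (Tt) × I-2 (Tt), whose cross gives 1/4 TT : 1/2 Tt : 1/4 tt; conditioning on being clear, II-1 is TT with probability 1/3, Tt with probability 2/3.
II-2 is a clear offspring of I-1 (Tt) × I-2 (Tt), whose cross gives 1/4 TT : 1/2 Tt : 1/4 tt; conditioning on being clear, II-2 is TT with probability 1/3, Tt with probability 2/3.
Summing over parental genotype combinations, P(offspring is clear) = 1/9·1 + 2/9·1 + 2/9·1 + 4/9·3/4 = 8/9.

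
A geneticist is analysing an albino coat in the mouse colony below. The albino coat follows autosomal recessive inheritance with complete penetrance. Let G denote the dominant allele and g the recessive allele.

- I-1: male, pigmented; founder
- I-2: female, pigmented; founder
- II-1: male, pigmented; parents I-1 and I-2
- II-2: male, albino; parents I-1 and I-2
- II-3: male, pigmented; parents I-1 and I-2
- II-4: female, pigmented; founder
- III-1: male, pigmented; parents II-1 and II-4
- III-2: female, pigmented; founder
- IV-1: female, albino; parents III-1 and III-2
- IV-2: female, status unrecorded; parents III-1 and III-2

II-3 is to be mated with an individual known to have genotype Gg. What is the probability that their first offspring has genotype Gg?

1/2

I-1 is pigmented so carries G and passed g to II-2 (gg), so I-1 is Gg.
I-2 is pigmented so carries G and passed g to II-2 (gg), so I-2 is Gg.
II-3 is a pigmented offspring of I-1 (Gg) × I-2 (Gg), whose cross gives 1/4 GG : 1/2 Gg : 1/4 gg; conditioning on being pigmented, II-3 is GG with probability 1/3, Gg with probability 2/3.
Summing over parental genotype combinations, P(offspring has genotype Gg) = 1/3·1/2 + 2/3·1/2 = 1/2.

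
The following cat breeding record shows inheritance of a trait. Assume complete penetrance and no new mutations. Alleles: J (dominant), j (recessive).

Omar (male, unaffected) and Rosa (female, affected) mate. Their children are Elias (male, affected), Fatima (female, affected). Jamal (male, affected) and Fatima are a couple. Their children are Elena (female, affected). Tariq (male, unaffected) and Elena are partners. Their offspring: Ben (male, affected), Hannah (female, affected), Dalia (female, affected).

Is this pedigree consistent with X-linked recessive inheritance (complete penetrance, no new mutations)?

No

Under X-linked recessive, Fatima (affected, female) cannot arise from Omar (unaffected) × Rosa (affected).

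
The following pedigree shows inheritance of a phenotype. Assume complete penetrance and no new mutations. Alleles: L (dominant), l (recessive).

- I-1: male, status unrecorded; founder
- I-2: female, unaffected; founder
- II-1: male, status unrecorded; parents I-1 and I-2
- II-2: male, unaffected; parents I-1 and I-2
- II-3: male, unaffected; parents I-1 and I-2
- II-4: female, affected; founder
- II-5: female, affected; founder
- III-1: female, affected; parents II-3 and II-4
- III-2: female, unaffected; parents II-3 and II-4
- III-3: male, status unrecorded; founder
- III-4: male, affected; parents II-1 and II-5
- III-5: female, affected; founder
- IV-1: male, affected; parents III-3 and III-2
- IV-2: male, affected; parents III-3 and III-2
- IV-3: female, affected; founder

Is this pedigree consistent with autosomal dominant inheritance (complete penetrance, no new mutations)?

A consistent assignment under autosomal dominant exists: I-1 Ll, I-2 ll, II-1 Ll, II-2 ll, II-3 ll, II-4 Ll, II-5 LL, III-1 Ll, III-2 ll, III-3 LL, III-4 LL, III-5 LL, IV-1 Ll, IV-2 Ll, IV-3 LL.
In this assignment every recorded phenotype matches its genotype and every non-founder's genotype is obtainable from its parents' genotypes, so the pedigree is consistent.

Yes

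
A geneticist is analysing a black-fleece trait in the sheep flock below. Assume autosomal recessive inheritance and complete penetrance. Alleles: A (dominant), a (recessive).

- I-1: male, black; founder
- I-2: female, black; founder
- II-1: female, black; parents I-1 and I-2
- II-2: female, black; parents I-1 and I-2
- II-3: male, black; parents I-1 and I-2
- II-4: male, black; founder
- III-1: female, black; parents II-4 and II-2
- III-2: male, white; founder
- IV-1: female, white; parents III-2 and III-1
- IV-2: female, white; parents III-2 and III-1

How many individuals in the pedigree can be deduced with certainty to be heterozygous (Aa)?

Obligate heterozygotes: IV-1 is white so carries A and received a from III-1 (aa), so IV-1 is Aa; IV-2 is white so carries A and received a from III-1 (aa), so IV-2 is Aa.
Every other individual is either homozygous by phenotype or has at least one consistent homozygous assignment, so the count is 2.

2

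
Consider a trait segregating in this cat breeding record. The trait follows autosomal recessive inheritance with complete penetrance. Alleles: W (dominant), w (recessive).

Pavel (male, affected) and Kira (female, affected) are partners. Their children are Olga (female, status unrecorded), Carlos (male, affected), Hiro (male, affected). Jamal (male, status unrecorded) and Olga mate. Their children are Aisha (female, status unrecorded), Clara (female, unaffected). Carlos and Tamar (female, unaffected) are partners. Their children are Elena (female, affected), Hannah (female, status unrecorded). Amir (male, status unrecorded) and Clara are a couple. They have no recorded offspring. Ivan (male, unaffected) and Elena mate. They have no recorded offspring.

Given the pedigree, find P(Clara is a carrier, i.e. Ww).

Clara is unaffected so carries W and received w from Olga (ww), so Clara is Ww, giving P(Ww) = 1.

1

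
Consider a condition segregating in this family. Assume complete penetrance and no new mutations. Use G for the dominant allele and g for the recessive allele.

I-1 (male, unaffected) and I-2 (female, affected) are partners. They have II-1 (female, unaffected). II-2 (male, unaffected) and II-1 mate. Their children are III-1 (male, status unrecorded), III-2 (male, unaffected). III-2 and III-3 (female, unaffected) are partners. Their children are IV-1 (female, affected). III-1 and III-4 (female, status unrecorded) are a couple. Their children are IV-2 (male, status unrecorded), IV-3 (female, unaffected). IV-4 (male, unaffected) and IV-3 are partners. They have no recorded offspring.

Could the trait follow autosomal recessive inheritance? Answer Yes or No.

A consistent assignment under autosomal recessive exists: I-1 GG, I-2 gg, II-1 Gg, II-2 GG, III-1 GG, III-2 Gg, III-3 Gg, III-4 GG, IV-1 gg, IV-2 GG, IV-3 GG, IV-4 GG.
In this assignment every recorded phenotype matches its genotype and every non-founder's genotype is obtainable from its parents' genotypes, so the pedigree is consistent.

Yes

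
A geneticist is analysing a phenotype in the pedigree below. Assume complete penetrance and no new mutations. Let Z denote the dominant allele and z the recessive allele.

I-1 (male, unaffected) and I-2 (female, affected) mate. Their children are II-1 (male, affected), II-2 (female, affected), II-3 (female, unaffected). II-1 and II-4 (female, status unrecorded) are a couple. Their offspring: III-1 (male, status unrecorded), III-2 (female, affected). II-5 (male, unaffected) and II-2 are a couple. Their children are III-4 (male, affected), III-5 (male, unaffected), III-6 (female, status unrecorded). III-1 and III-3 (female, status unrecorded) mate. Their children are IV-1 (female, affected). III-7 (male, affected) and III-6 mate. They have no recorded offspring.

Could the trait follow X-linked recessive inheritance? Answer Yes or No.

Under X-linked recessive, II-2 (affected, female) cannot arise from I-1 (unaffected) × I-2 (affected).

No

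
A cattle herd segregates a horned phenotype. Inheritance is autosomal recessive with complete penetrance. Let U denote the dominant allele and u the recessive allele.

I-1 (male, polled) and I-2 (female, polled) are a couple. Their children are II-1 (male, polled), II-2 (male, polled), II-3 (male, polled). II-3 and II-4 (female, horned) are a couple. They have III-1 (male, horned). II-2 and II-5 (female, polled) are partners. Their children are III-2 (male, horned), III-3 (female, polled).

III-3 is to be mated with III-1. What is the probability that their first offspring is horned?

1/3

II-2 is polled so carries U and passed u to III-2 (uu), so II-2 is Uu.
II-5 is polled so carries U and passed u to III-2 (uu), so II-5 is Uu.
III-3 is a polled offspring of II-2 (Uu) × II-5 (Uu), whose cross gives 1/4 UU : 1/2 Uu : 1/4 uu; conditioning on being polled, III-3 is UU with probability 1/3, Uu with probability 2/3.
III-1 is horned, so III-1 is uu.
Summing over parental genotype combinations, P(offspring is horned) = 2/3·1/2 = 1/3.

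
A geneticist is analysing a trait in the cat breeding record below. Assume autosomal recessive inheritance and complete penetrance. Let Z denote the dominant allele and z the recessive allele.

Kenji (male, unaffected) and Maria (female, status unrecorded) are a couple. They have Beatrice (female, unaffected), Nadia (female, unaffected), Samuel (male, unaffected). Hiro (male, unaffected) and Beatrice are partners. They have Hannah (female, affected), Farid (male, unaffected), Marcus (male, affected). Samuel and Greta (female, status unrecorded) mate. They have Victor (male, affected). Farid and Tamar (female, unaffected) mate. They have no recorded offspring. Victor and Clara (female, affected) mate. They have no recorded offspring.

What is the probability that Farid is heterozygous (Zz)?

Hiro is unaffected so carries Z and passed z to Hannah (zz), so Hiro is Zz.
Beatrice is unaffected so carries Z and passed z to Hannah (zz), so Beatrice is Zz.
Their cross gives offspring ratios 1/4 ZZ : 1/2 Zz : 1/4 zz. Conditioning on Farid being unaffected, P(Zz) = 1/2 / 3/4 = 2/3.

2/3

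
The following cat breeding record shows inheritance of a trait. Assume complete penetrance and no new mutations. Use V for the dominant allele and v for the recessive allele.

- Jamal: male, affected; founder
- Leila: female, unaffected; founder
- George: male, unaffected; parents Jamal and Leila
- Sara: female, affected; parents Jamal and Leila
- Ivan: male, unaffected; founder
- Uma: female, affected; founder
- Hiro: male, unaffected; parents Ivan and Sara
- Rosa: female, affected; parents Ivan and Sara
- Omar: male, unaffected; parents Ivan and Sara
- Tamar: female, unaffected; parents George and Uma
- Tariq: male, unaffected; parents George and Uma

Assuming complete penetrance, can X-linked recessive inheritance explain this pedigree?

Under X-linked recessive, Hiro (unaffected, male) cannot arise from Ivan (unaffected) × Sara (affected).

No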